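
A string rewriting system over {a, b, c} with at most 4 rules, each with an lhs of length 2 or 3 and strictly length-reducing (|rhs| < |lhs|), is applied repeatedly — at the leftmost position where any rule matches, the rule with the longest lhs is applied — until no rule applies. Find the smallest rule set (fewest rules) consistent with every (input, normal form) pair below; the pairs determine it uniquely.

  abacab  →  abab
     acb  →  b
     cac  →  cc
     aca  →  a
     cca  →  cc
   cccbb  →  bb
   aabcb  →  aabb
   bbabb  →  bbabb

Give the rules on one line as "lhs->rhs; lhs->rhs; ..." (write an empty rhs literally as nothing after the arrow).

ac->; ca->c; cb->b

  | abacab => abab
  | acb => b
  | cac => cc
  | aca => a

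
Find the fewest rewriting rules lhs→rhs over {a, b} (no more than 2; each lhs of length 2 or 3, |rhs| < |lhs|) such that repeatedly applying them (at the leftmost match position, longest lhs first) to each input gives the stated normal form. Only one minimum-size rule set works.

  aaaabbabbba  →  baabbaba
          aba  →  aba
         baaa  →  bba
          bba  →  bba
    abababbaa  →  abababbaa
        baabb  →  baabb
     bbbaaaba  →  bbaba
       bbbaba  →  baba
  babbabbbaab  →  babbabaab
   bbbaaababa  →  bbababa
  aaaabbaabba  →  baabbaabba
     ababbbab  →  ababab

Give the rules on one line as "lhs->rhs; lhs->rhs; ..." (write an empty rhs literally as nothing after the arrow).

  | aaaabbabbba => baabbabbba => baabbaba
  | aba
  | baaa => bba
  | bba

aaa->ba; bbb->b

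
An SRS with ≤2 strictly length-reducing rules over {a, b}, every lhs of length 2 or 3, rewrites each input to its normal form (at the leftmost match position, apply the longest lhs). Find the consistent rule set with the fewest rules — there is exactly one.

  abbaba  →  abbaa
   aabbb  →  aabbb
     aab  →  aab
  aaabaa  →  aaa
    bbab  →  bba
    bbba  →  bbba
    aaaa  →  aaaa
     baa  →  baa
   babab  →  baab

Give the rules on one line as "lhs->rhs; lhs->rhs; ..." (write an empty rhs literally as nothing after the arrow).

  | abbaba => abbaa
  | aabbb
  | aab
  | aaabaa => aaa

aba->; bab->ba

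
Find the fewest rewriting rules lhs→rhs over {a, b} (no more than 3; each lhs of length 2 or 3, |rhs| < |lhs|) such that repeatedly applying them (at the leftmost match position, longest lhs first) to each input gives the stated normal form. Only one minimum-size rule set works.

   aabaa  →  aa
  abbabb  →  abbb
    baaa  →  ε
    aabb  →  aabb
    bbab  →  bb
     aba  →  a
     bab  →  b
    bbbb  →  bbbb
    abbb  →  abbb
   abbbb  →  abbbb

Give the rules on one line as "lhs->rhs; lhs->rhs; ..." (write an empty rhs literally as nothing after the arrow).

  | aabaa => aaba => aa
  | abbabb => abbb
  | baaa => baa => ba => ε
  | aabb

ba->; baa->ba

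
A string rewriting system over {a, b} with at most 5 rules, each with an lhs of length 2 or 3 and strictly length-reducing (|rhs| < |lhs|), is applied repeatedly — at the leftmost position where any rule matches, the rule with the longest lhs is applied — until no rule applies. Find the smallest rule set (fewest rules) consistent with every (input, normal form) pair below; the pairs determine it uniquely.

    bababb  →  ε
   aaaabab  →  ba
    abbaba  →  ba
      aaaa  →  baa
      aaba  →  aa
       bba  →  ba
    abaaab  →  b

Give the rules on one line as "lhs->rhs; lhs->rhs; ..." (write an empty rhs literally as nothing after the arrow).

  | bababb => babb => bb => ε
  | aaaabab => baabab => baab => ba
  | abbaba => baba => ba
  | aaaa => baa

aaa->ba; ab->; bb->; bba->ba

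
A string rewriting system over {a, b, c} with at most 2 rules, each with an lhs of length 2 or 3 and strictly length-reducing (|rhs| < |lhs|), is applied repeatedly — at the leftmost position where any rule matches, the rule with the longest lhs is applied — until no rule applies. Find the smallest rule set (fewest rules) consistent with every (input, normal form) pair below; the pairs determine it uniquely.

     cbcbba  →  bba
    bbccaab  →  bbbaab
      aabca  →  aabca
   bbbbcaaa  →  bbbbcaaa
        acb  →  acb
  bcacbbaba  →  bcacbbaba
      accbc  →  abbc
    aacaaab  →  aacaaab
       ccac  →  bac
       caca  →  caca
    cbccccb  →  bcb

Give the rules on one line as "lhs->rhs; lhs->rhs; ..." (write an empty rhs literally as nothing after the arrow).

  | cbcbba => bba
  | bbccaab => bbbaab
  | aabca
  | bbbbcaaa

cbc->; cc->b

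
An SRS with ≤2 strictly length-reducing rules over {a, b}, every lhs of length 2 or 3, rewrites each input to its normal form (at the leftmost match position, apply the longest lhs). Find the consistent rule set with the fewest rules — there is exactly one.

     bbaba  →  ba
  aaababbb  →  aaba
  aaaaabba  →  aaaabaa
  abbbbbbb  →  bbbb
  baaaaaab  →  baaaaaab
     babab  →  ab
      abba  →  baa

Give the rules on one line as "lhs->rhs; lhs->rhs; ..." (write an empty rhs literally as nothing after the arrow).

abb->ba; bab->

  | bbaba => ba
  | aaababbb => aaabb => aaba
  | aaaaabba => aaaabaa
  | abbbbbbb => babbbbb => bbbb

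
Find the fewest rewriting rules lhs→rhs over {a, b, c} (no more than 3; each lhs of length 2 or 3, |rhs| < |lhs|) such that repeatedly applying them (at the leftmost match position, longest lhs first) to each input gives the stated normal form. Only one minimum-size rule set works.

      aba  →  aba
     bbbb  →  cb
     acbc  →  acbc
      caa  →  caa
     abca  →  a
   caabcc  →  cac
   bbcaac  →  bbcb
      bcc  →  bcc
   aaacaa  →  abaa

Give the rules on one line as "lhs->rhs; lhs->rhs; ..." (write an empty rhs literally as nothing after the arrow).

aac->b; abc->; bbb->c

  | aba
  | bbbb => cb
  | acbc
  | caa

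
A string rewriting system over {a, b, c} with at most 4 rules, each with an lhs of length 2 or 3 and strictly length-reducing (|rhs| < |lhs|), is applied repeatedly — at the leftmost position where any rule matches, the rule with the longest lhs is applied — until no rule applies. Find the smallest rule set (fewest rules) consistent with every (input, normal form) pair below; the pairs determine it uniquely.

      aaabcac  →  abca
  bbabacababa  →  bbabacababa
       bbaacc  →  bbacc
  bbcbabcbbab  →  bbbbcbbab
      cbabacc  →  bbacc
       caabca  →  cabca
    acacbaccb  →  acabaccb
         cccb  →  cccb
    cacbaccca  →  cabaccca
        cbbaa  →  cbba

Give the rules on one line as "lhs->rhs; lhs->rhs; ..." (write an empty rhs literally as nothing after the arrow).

  | aaabcac => aabcac => abcac => abca
  | bbabacababa
  | bbaacc => bbacc
  | bbcbabcbbab => bbbbcbbab

aa->a; cac->ca; cba->b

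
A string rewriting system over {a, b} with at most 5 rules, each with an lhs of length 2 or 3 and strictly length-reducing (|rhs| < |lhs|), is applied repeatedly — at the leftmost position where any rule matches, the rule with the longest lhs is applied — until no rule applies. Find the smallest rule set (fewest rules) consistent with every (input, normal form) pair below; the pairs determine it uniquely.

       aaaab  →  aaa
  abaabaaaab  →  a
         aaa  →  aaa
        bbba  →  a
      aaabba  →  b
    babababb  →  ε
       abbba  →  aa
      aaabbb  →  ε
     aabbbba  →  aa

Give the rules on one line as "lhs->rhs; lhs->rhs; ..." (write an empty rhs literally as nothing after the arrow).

ab->; aba->bb; ba->b; bb->a

  | aaaab => aaa
  | abaabaaaab => bbabaaaab => aabaaaab => abbaaab => baaab => baab => bab => bb => a
  | aaa
  | bbba => aba => bb => a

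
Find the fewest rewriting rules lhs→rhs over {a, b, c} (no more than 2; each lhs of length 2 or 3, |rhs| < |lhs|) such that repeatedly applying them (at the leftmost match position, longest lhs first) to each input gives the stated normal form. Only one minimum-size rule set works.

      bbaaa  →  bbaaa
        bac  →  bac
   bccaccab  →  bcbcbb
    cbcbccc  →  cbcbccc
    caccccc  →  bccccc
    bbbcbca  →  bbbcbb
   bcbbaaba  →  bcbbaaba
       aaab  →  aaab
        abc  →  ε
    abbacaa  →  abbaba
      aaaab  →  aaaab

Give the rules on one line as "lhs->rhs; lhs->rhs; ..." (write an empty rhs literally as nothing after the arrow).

  | bbaaa
  | bac
  | bccaccab => bcbccab => bcbcbb
  | cbcbccc

abc->; ca->b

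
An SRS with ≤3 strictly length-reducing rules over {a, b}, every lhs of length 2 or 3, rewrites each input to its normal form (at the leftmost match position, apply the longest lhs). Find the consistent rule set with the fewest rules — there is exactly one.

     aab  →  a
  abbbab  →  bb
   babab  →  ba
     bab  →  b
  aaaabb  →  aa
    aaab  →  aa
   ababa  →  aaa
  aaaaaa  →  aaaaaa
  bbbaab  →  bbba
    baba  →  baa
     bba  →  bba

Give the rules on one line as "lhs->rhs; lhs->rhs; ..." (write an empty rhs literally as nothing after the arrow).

ab->; aba->aa

  | aab => a
  | abbbab => bbab => bb
  | babab => baab => ba
  | bab => b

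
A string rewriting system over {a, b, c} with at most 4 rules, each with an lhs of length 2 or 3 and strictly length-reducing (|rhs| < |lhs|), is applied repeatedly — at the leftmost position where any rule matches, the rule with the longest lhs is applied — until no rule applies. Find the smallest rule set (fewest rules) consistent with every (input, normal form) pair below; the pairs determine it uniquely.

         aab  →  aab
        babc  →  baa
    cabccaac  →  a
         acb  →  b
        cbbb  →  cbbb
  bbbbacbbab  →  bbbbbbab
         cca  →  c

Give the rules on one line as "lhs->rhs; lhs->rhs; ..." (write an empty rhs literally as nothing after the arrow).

ac->; bc->a; ca->

  | aab
  | babc => baa
  | cabccaac => bccaac => acaac => aac => a
  | acb => b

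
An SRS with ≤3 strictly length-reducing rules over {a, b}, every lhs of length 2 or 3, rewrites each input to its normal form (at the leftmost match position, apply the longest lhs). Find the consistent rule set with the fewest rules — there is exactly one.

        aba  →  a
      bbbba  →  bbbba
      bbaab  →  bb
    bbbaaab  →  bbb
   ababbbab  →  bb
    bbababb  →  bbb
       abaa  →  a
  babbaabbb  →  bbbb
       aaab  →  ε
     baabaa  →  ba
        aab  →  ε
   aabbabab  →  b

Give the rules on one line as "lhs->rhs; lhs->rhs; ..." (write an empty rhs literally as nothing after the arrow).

  | aba => a
  | bbbba
  | bbaab => bbab => bb
  | bbbaaab => bbbaab => bbbab => bbb

aa->a; ab->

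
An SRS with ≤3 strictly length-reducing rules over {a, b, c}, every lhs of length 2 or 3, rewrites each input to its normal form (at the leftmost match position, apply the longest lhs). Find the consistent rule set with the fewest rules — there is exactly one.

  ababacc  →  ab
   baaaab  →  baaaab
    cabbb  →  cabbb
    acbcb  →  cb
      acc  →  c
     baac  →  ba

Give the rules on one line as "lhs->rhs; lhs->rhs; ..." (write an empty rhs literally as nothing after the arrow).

  | ababacc => ababc => abac => ab
  | baaaab
  | cabbb
  | acbcb => bcb => cb

ac->; bc->c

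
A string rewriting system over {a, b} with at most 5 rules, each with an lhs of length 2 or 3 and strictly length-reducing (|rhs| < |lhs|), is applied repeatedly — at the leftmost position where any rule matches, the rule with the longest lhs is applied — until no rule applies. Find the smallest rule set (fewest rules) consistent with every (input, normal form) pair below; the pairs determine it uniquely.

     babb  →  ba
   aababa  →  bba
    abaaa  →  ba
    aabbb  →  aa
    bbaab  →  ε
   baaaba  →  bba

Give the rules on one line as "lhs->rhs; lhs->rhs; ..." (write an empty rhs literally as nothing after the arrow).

ab->a; aba->ba; baa->b; bbb->

  | babb => bab => ba
  | aababa => ababa => baba => bba
  | abaaa => baaa => ba
  | aabbb => aabb => aab => aa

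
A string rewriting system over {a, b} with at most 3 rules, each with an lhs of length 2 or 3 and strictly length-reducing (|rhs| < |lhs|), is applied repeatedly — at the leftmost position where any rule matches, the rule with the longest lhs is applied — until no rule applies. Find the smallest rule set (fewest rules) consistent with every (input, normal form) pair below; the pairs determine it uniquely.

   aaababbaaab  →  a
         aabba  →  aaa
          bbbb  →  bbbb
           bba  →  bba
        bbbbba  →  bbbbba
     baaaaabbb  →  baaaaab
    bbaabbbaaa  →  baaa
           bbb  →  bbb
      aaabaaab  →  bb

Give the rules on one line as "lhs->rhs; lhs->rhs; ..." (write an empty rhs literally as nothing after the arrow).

aba->b; abb->a; bab->a

  | aaababbaaab => aabbbaaab => aabaaab => abaab => bab => a
  | aabba => aaa
  | bbbb
  | bba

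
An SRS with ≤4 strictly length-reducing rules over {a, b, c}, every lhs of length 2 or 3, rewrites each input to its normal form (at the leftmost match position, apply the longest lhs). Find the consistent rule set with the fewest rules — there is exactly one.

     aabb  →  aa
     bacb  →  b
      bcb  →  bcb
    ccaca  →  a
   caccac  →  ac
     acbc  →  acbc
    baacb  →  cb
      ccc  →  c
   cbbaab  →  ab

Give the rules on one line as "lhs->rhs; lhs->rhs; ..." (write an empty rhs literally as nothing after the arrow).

ba->c; bb->; ca->; cc->

  | aabb => aa
  | bacb => ccb => b
  | bcb
  | ccaca => aca => a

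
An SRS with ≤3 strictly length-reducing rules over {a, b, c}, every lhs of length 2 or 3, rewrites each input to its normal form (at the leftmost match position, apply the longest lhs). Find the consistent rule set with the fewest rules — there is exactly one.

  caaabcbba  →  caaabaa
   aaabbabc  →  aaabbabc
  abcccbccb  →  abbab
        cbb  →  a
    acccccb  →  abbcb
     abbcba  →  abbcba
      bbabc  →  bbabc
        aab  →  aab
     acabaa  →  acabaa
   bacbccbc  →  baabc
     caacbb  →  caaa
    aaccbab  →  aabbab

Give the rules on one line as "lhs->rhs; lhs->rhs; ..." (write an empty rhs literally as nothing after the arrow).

cbb->a; cc->b

  | caaabcbba => caaabaa
  | aaabbabc
  | abcccbccb => abbcbccb => abbcbbb => abbab
  | cbb => a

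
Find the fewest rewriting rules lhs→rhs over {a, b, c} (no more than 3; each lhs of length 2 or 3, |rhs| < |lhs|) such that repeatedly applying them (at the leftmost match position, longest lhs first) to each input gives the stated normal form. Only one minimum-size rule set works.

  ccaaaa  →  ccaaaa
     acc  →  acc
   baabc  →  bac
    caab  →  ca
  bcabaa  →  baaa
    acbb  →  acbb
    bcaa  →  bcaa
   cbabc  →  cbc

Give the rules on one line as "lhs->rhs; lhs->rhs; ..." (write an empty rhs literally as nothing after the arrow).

  | ccaaaa
  | acc
  | baabc => bac
  | caab => ca

ab->; cab->a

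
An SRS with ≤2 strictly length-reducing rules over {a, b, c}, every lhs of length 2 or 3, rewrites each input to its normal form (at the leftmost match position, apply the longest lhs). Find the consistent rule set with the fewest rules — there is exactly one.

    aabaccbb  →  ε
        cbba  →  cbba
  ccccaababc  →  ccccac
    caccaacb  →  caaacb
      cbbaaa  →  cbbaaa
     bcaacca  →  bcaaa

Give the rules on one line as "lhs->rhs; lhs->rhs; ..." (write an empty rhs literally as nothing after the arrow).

  | aabaccbb => aaccbb => aabb => ab => ε
  | cbba
  | ccccaababc => ccccaabc => ccccac
  | caccaacb => caaacb

ab->; acc->a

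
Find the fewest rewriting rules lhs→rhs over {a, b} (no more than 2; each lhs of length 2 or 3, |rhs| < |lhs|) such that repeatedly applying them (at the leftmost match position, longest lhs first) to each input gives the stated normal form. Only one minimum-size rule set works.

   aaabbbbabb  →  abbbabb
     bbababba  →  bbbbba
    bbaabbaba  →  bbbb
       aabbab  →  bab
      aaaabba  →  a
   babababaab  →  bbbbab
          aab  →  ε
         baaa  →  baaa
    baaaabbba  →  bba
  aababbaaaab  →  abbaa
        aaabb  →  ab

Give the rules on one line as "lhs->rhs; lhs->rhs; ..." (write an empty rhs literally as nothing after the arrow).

  | aaabbbbabb => abbbabb
  | bbababba => bbbbba
  | bbaabbaba => bbbaba => bbbb
  | aabbab => bab

aab->; aba->b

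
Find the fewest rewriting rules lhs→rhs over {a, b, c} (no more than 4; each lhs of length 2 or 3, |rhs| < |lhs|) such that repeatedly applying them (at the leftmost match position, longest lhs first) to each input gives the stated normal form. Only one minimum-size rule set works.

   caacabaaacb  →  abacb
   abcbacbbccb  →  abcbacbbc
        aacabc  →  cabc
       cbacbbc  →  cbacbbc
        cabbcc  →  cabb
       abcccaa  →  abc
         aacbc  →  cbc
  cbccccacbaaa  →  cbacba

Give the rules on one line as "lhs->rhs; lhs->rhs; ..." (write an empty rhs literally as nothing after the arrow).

  | caacabaaacb => ccabaaacb => abaaacb => abacb
  | abcbacbbccb => abcbacbbc
  | aacabc => cabc
  | cbacbbc

aa->; cc->; ccb->c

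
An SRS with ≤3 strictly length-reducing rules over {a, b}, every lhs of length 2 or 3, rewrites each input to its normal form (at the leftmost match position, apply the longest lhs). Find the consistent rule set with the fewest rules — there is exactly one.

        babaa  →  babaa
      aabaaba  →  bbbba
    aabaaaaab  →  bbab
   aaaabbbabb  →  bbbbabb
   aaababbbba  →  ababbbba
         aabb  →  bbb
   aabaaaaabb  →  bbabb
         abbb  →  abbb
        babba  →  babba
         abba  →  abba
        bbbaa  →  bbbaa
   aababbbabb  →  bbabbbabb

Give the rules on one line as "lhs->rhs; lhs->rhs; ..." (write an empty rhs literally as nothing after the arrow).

aaa->a; aab->bb

  | babaa
  | aabaaba => bbaaba => bbbba
  | aabaaaaab => bbaaaaab => bbaaab => bbab
  | aaaabbbabb => aabbbabb => bbbbabb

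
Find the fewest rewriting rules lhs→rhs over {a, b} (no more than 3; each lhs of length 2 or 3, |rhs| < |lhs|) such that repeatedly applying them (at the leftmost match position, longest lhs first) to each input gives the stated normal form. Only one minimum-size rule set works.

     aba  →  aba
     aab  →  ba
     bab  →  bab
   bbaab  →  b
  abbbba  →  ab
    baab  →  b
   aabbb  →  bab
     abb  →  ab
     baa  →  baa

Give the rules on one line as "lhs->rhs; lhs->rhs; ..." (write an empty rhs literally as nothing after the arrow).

aab->ba; bb->b; bba->bb

  | aba
  | aab => ba
  | bab
  | bbaab => bbab => bbb => bb => b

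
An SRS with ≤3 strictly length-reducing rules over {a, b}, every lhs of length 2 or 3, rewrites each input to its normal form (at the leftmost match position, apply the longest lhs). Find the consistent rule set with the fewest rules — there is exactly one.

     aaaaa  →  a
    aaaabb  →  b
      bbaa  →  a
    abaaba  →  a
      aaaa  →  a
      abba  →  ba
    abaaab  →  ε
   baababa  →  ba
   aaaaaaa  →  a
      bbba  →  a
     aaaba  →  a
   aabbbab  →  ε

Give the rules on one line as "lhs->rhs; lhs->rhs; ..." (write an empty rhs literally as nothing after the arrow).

  | aaaaa => aaaa => aaa => aa => a
  | aaaabb => aaabb => aabb => abb => b
  | bbaa => aaa => aa => a
  | abaaba => aaba => aba => a

aa->a; ab->; bb->a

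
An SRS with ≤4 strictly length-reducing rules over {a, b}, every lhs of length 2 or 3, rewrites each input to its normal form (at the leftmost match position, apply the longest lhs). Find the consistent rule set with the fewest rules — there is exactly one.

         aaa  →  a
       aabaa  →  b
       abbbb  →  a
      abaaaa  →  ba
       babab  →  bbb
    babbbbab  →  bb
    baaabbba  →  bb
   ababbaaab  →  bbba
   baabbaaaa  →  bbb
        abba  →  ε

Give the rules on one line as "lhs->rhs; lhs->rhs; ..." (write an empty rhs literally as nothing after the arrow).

aa->; ab->a; aba->b; abb->a

  | aaa => a
  | aabaa => baa => b
  | abbbb => abb => a
  | abaaaa => baaa => ba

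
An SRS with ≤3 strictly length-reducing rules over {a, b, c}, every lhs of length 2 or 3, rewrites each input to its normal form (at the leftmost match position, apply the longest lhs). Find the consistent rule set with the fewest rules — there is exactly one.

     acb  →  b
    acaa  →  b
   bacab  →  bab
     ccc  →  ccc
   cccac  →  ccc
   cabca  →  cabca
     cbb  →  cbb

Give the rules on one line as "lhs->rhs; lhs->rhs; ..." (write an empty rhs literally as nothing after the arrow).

aa->b; ac->

  | acb => b
  | acaa => aa => b
  | bacab => bab
  | ccc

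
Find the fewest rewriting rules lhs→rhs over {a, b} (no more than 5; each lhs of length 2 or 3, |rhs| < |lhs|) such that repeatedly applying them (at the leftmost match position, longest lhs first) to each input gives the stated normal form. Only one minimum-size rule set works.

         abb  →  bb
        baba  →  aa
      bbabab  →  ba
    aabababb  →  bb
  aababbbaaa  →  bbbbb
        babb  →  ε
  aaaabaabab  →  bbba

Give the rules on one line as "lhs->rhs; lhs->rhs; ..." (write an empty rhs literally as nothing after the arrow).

aaa->bb; ab->; abb->bb; bab->a

  | abb => bb
  | baba => aa
  | bbabab => baab => ba
  | aabababb => aababb => aabb => abb => bb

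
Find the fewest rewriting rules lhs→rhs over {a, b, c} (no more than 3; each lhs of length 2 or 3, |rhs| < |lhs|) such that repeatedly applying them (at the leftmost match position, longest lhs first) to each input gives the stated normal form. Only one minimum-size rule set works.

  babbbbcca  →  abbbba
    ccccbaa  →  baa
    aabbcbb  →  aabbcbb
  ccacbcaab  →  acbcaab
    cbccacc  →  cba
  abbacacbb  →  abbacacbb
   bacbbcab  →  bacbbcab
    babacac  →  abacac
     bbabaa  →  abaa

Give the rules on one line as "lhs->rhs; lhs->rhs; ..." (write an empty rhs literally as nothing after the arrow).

  | babbbbcca => abbbbcca => abbbba
  | ccccbaa => ccbaa => baa
  | aabbcbb
  | ccacbcaab => acbcaab

bab->ab; cc->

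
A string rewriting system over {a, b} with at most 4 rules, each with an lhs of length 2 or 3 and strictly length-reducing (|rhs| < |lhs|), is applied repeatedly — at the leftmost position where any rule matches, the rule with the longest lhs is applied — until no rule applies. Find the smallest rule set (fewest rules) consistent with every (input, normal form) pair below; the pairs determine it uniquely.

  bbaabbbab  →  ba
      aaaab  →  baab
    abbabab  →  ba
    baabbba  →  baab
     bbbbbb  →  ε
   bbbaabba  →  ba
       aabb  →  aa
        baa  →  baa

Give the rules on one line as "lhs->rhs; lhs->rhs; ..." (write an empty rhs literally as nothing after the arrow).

aaa->ba; aba->ab; bb->; bba->aa

  | bbaabbbab => aaabbbab => babbbab => babab => babb => ba
  | aaaab => baab
  | abbabab => aaabab => babab => babb => ba
  | baabbba => baaba => baab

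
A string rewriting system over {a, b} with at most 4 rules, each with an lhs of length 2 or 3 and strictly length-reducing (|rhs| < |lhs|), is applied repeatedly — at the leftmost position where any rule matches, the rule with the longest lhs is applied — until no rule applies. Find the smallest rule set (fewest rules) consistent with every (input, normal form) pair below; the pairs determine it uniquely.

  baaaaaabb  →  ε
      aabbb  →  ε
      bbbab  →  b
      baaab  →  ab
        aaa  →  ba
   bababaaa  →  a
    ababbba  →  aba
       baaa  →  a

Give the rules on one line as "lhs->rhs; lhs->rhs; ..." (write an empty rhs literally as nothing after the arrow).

  | baaaaaabb => bbaaaabb => aaaabb => baabb => bbbb => bb => ε
  | aabbb => bbbb => bb => ε
  | bbbab => bab => b
  | baaab => bbab => ab

aa->b; bab->b; bb->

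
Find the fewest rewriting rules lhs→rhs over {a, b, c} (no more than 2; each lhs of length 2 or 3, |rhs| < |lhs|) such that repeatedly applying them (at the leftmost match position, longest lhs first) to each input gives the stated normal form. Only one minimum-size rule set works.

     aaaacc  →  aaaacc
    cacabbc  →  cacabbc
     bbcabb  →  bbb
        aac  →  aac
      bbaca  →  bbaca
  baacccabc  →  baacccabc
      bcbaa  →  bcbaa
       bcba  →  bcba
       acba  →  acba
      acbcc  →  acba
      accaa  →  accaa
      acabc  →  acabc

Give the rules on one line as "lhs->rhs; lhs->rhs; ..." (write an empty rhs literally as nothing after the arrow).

  | aaaacc
  | cacabbc
  | bbcabb => bbb
  | aac

bca->; bcc->ba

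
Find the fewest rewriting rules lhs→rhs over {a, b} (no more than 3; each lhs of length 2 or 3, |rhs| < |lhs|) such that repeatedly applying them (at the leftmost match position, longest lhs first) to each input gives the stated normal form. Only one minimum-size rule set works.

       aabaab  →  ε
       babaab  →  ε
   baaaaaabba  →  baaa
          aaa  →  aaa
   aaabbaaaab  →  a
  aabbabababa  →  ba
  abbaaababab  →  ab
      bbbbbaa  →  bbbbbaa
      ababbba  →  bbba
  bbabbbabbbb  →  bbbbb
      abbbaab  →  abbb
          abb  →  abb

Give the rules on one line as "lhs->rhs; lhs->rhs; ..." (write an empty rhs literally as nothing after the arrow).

aab->; aba->; bab->

  | aabaab => aab => ε
  | babaab => aab => ε
  | baaaaaabba => baaaaba => baaa
  | aaa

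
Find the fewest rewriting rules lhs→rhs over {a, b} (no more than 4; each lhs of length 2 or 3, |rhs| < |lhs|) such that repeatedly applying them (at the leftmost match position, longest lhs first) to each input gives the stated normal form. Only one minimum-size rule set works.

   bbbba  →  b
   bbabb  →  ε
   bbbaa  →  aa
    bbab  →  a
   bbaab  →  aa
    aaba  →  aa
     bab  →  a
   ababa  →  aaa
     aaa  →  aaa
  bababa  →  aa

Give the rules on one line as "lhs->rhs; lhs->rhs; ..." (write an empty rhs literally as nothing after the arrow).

  | bbbba => ba => b
  | bbabb => aabb => bbb => ε
  | bbbaa => aa
  | bbab => aab => bb => a

aab->bb; ba->b; bb->a; bbb->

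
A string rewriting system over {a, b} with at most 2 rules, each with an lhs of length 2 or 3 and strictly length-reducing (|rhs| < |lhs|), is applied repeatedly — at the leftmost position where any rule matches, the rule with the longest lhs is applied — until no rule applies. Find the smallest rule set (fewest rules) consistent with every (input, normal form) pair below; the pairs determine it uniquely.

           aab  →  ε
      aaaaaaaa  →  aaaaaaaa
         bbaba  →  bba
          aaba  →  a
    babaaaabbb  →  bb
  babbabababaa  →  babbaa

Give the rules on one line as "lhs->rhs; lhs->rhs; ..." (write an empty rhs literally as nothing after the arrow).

aab->; aba->a

  | aab => ε
  | aaaaaaaa
  | bbaba => bba
  | aaba => a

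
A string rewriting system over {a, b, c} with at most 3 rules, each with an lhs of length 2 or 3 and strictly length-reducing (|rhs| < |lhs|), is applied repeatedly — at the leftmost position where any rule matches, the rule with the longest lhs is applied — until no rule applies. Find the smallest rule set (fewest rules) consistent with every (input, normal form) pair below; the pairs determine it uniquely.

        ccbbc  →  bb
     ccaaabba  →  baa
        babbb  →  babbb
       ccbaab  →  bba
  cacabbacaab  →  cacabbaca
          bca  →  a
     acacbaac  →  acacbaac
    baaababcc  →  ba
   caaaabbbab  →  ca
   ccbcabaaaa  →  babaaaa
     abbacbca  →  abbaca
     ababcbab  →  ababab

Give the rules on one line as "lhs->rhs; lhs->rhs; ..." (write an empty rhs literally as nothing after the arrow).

aab->a; bc->; cc->b

  | ccbbc => bbbc => bb
  | ccaaabba => baaabba => baaba => baa
  | babbb
  | ccbaab => bbaab => bba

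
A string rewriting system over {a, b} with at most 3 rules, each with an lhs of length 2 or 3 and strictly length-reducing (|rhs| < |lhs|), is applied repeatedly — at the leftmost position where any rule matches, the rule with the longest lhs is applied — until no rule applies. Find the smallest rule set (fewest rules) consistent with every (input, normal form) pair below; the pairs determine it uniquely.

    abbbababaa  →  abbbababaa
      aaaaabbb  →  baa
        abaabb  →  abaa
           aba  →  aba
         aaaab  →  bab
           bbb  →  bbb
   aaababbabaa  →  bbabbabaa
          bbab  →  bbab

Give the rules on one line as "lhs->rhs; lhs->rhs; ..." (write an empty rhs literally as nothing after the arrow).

  | abbbababaa
  | aaaaabbb => baabbb => baabb => baab => baa
  | abaabb => abaab => abaa
  | aba

aaa->b; aab->aa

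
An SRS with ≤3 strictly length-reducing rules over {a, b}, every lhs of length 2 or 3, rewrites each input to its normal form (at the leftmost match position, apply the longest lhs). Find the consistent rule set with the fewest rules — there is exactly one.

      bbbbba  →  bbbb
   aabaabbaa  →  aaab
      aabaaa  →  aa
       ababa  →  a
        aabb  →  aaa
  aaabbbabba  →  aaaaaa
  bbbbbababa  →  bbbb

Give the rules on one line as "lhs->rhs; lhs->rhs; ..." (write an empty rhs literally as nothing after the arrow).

abb->aa; ba->; baa->b

  | bbbbba => bbbb
  | aabaabbaa => aabbbaa => aaabaa => aaab
  | aabaaa => aaba => aa
  | ababa => aba => a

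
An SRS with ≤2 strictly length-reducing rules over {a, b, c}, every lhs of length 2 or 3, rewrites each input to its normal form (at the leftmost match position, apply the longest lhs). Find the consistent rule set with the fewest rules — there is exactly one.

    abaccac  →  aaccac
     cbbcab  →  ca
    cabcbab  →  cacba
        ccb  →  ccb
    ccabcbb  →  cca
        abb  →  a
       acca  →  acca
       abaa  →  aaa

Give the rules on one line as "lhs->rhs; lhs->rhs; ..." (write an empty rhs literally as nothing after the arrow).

  | abaccac => aaccac
  | cbbcab => cab => ca
  | cabcbab => cacbab => cacba
  | ccb

ab->a; cbb->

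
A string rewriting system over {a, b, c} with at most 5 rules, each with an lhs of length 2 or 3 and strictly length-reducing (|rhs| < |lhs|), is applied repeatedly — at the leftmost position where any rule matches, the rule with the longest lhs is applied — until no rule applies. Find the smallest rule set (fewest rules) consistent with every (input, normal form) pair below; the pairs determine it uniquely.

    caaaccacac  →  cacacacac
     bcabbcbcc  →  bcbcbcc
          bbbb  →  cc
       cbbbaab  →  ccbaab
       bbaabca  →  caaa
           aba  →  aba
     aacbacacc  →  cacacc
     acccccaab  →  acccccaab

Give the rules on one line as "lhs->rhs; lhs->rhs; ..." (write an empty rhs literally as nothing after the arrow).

aac->ca; abc->a; bb->c; cab->c

  | caaaccacac => cacacacac
  | bcabbcbcc => bcbcbcc
  | bbbb => cbb => cc
  | cbbbaab => ccbaab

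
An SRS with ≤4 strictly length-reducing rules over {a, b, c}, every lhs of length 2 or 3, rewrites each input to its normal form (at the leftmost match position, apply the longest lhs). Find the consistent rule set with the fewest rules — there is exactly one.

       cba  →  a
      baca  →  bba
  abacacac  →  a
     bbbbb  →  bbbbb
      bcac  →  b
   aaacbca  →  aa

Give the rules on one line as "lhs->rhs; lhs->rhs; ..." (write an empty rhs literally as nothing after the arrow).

ab->a; ac->b; cb->

  | cba => a
  | baca => bba
  | abacacac => aacacac => abacac => aacac => abac => aac => ab => a
  | bbbbb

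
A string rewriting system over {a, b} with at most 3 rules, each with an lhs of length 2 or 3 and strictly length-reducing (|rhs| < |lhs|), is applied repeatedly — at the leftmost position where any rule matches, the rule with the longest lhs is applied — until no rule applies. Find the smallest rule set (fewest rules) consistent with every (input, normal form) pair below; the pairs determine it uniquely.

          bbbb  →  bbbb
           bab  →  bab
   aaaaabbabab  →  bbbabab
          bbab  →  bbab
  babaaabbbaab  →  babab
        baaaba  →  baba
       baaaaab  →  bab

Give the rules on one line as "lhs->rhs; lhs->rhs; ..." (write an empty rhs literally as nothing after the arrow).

aaa->b; abb->ab; baa->b

  | bbbb
  | bab
  | aaaaabbabab => baabbabab => bbbabab
  | bbab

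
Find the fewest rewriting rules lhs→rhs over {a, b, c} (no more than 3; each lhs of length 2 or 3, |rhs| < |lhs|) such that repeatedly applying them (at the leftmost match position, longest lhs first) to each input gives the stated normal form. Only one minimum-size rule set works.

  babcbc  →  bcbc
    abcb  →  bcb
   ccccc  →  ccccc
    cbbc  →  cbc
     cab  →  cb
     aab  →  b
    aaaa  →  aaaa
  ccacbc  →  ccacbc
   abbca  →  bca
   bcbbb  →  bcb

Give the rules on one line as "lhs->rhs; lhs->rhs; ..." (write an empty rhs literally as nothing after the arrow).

  | babcbc => bbcbc => bcbc
  | abcb => bcb
  | ccccc
  | cbbc => cbc

ab->b; bb->b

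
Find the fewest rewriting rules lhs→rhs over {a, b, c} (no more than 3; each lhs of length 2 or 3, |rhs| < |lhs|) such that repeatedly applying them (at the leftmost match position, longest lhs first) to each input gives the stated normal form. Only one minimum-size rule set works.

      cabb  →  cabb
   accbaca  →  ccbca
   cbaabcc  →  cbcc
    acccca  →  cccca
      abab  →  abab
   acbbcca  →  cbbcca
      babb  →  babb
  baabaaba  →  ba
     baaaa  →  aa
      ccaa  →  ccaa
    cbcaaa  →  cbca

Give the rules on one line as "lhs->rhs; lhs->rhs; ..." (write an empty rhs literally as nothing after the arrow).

  | cabb
  | accbaca => ccbaca => ccbca
  | cbaabcc => cbcc
  | acccca => cccca

aaa->a; ac->c; baa->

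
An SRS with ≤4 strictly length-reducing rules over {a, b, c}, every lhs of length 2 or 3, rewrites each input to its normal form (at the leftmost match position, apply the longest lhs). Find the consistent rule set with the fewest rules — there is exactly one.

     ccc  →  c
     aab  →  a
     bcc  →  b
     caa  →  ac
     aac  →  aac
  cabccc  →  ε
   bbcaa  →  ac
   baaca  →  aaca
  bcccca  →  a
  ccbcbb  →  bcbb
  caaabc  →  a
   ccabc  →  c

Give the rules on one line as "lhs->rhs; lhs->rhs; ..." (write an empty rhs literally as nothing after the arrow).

  | ccc => c
  | aab => a
  | bcc => b
  | caa => ac

ab->; ba->a; caa->ac; cc->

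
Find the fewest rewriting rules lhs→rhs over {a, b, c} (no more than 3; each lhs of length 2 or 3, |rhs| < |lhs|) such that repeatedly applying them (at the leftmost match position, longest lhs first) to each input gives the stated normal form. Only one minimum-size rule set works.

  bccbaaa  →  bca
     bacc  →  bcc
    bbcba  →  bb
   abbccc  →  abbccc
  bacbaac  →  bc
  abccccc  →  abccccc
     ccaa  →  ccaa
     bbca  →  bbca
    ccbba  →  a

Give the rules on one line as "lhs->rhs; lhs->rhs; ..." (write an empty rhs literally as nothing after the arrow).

aaa->a; ba->b; cb->

  | bccbaaa => bcaaa => bca
  | bacc => bcc
  | bbcba => bba => bb
  | abbccc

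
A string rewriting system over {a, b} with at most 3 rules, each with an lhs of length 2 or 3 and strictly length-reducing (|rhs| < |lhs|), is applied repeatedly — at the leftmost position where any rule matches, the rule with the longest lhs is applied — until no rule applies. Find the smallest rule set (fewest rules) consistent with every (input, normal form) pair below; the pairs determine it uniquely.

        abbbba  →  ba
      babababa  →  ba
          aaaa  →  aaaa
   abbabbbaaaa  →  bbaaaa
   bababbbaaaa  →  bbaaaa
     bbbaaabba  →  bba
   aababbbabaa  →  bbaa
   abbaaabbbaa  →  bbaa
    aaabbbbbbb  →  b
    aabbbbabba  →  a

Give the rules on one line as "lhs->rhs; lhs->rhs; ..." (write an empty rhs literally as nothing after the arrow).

  | abbbba => bbbba => ba
  | babababa => bbababa => bbbaba => aba => ba
  | aaaa
  | abbabbbaaaa => bbabbbaaaa => bbbbbaaaa => bbaaaa

ab->b; bbb->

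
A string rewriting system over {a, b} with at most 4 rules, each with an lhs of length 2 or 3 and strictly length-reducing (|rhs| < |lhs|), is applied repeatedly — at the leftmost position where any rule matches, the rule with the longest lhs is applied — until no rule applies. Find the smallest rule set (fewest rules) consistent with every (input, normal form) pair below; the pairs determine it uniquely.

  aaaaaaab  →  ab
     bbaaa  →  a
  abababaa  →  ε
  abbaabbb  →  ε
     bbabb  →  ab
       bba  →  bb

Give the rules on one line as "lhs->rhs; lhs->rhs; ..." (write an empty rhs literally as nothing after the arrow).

aa->; ba->b; baa->aa; bbb->a

  | aaaaaaab => aaaaab => aaab => ab
  | bbaaa => baaa => aaa => a
  | abababaa => abbabaa => abbbaa => aaaa => aa => ε
  | abbaabbb => abaabbb => aaabbb => abbb => aa => ε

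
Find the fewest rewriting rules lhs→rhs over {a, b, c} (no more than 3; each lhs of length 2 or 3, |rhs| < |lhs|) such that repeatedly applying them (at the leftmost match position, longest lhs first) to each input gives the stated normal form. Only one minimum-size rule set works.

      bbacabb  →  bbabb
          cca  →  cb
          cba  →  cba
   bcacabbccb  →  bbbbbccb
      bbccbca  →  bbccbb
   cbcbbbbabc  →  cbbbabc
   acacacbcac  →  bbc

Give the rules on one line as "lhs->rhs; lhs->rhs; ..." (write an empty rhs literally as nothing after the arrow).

ac->; bcb->; ca->b

  | bbacabb => bbabb
  | cca => cb
  | cba
  | bcacabbccb => bbcabbccb => bbbbbccb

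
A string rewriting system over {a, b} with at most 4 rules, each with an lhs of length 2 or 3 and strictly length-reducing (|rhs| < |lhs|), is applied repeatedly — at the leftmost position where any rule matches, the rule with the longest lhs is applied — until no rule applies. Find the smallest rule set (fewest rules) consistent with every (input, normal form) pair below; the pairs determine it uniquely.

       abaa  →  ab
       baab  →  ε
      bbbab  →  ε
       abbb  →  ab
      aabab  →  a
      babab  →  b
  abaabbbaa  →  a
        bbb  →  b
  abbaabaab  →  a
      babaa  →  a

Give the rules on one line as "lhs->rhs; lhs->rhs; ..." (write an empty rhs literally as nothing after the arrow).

aa->a; ba->b; bb->; bba->

  | abaa => aba => ab
  | baab => bab => bb => ε
  | bbbab => bab => bb => ε
  | abbb => ab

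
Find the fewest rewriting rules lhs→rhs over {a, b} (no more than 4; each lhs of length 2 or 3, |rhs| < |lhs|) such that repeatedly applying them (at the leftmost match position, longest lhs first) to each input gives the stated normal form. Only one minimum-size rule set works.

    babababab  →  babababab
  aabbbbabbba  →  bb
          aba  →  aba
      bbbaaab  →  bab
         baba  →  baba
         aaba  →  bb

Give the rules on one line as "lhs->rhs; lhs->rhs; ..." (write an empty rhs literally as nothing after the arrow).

aa->b; bba->bb; bbb->

  | babababab
  | aabbbbabbba => bbbbbabbba => bbabbba => bbbbba => bba => bb
  | aba
  | bbbaaab => aaab => bab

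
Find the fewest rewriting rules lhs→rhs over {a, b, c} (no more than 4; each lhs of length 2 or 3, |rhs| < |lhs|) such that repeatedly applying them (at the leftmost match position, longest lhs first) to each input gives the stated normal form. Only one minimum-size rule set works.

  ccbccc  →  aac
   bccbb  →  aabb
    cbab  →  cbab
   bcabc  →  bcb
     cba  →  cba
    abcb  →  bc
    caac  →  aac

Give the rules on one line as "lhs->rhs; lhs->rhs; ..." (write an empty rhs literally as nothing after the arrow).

abc->cb; bcc->aa; ca->a; cbb->bc

  | ccbccc => ccaac => caac => aac
  | bccbb => aabb
  | cbab
  | bcabc => babc => bcb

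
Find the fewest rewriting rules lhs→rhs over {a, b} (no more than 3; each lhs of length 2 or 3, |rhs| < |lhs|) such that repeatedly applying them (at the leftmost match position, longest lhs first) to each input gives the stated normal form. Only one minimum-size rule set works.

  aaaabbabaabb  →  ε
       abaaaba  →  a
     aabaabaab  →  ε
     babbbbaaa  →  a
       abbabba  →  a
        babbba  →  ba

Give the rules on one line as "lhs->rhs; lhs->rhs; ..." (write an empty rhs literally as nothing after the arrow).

  | aaaabbabaabb => aaabbabaabb => aabbabaabb => abbabaabb => babaabb => baabb => babb => bb => ε
  | abaaaba => aaaba => aaba => aba => a
  | aabaabaab => abaabaab => aabaab => abaab => aab => ab => ε
  | babbbbaaa => bbbbaaa => bbaaa => aaa => aa => a

aa->a; ab->; bb->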